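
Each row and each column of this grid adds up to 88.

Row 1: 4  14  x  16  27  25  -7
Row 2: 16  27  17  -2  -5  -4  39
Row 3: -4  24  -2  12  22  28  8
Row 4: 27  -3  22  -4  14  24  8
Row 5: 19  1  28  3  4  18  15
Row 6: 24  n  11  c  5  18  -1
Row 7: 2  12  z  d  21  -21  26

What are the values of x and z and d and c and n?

x = 9, z = 3, d = 45, c = 18, n = 13

The known cells in column 2 total 75, leaving 88 − 75 = 13 for the blank.
The known cells in row 1 total 79, leaving 88 − 79 = 9 for the blank.
The known cells in column 3 total 85, leaving 88 − 85 = 3 for the blank.
The known cells in row 6 total 70, leaving 88 − 70 = 18 for the blank.
The known cells in row 7 total 43, leaving 88 − 43 = 45 for the blank.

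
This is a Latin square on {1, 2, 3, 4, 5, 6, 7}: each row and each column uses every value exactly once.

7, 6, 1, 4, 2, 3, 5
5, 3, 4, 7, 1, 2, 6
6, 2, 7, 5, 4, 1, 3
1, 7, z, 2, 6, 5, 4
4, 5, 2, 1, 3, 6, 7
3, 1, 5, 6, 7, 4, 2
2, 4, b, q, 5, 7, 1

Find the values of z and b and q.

z = 3, b = 6, q = 3

At (row 7, col 4): column 4 already has {1, 2, 4, 5, 6, 7}, so the value is 3.
For row 7, column 3: row 7 already has {1, 2, 3, 4, 5, 7}; that leaves 6.
At (row 4, col 3): row 4 already has {1, 2, 4, 5, 6, 7}, so the value is 3.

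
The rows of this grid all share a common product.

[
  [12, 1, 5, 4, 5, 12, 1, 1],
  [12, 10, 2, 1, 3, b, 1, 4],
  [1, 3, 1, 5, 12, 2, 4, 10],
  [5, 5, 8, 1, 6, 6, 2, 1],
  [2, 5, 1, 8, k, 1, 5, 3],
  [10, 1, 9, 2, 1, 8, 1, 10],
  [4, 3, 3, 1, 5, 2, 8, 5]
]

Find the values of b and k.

Rows 1 and 3 each multiply to 14400, so every row has product 14400.
Row 2: 12×10×2×1×3×1×4 = 2880, so the missing entry is 14400 ÷ 2880 = 5.
Row 5: 2×5×1×8×1×5×3 = 1200, so the missing entry is 14400 ÷ 1200 = 12.

b = 5, k = 12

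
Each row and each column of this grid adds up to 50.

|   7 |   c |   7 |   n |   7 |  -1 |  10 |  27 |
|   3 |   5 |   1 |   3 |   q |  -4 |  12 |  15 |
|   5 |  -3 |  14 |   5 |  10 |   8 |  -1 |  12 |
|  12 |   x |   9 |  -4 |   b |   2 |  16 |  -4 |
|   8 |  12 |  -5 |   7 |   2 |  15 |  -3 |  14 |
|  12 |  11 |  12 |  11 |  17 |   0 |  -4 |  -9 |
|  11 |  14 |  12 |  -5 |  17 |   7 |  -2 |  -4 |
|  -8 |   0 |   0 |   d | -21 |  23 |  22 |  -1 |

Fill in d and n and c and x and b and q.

Row 2 has 3 + 5 + 1 + 3 − 4 + 12 + 15 = 35; the blank must be 50 − 35 = 15.
Column 5 has 7 + 15 + 10 + 2 + 17 + 17 − 21 = 47; the blank must be 50 − 47 = 3.
Row 4 has 12 + 9 − 4 + 3 + 2 + 16 − 4 = 34; the blank must be 50 − 34 = 16.
Column 2 has 5 − 3 + 16 + 12 + 11 + 14 + 0 = 55; the blank must be 50 − 55 = -5.
Row 1 has 7 − 5 + 7 + 7 − 1 + 10 + 27 = 52; the blank must be 50 − 52 = -2.
Row 8 has -8 + 0 + 0 − 21 + 23 + 22 − 1 = 15; the blank must be 50 − 15 = 35.

d = 35, n = -2, c = -5, x = 16, b = 3, q = 15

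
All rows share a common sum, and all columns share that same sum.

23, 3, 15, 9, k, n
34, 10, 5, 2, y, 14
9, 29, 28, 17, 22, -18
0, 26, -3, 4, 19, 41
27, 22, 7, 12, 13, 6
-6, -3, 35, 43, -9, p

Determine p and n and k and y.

Rows 3 and 4 both sum to 87, so that's the common total.
Row 2: 34 + 10 + 5 + 2 + 14 = 65, so its missing entry is 87 − 65 = 22.
Row 6: -6 − 3 + 35 + 43 − 9 = 60, so its missing entry is 87 − 60 = 27.
Column 5: 22 + 22 + 19 + 13 − 9 = 67, so its missing entry is 87 − 67 = 20.
Row 1: 23 + 3 + 15 + 9 + 20 = 70, so its missing entry is 87 − 70 = 17.

p = 27, n = 17, k = 20, y = 22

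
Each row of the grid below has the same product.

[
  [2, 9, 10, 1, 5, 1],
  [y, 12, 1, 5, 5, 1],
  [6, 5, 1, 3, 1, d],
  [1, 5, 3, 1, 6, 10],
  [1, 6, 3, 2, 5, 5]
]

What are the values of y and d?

y = 3, d = 10

Rows 4 and 5 each multiply to 900, so every row has product 900.
Row 2: 12×1×5×5×1 = 300, so the missing entry is 900 ÷ 300 = 3.
Row 3: 6×5×1×3×1 = 90, so the missing entry is 900 ÷ 90 = 10.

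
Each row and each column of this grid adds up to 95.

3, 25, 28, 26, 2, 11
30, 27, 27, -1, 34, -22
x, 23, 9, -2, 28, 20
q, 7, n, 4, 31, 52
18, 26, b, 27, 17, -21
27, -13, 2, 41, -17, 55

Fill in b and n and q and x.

Row 3: 23 + 9 − 2 + 28 + 20 = 78, so its missing entry is 95 − 78 = 17.
Row 5: 18 + 26 + 27 + 17 − 21 = 67, so its missing entry is 95 − 67 = 28.
Column 3: 28 + 27 + 9 + 28 + 2 = 94, so its missing entry is 95 − 94 = 1.
Row 4: 7 + 1 + 4 + 31 + 52 = 95, so its missing entry is 95 − 95 = 0.

b = 28, n = 1, q = 0, x = 17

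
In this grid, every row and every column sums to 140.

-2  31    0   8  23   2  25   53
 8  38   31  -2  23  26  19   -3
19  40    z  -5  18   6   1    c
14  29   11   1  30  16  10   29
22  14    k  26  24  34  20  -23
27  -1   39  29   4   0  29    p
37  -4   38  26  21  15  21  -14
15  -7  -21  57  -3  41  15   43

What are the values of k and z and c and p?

k = 23, z = 19, c = 42, p = 13

Row 6: 27 − 1 + 39 + 29 + 4 + 0 + 29 = 127, so its missing entry is 140 − 127 = 13.
Column 8: 53 − 3 + 29 − 23 + 13 − 14 + 43 = 98, so its missing entry is 140 − 98 = 42.
Row 5: 22 + 14 + 26 + 24 + 34 + 20 − 23 = 117, so its missing entry is 140 − 117 = 23.
Row 3: 19 + 40 − 5 + 18 + 6 + 1 + 42 = 121, so its missing entry is 140 − 121 = 19.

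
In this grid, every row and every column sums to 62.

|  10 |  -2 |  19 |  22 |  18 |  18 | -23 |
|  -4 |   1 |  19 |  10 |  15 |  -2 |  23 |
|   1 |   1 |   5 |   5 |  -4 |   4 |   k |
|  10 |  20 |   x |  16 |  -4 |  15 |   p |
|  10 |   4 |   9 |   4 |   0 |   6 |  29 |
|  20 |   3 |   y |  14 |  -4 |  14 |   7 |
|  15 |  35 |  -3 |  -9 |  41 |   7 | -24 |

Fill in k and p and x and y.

The known cells in row 6 total 54, leaving 62 − 54 = 8 for the blank.
The known cells in column 3 total 57, leaving 62 − 57 = 5 for the blank.
The known cells in row 3 total 12, leaving 62 − 12 = 50 for the blank.
The known cells in row 4 total 62, leaving 62 − 62 = 0 for the blank.

k = 50, p = 0, x = 5, y = 8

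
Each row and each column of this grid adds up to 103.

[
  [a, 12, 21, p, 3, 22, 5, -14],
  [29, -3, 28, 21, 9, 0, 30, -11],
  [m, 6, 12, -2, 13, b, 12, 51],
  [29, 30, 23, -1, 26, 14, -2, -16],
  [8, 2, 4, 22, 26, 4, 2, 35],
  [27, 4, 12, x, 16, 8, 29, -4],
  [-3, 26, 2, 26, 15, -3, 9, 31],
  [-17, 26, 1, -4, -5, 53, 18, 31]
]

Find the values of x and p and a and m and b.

x = 11, p = 30, a = 24, m = 6, b = 5

Row 6: 27 + 4 + 12 + 16 + 8 + 29 − 4 = 92, so its missing entry is 103 − 92 = 11.
Column 4: 21 − 2 − 1 + 22 + 11 + 26 − 4 = 73, so its missing entry is 103 − 73 = 30.
Row 1: 12 + 21 + 30 + 3 + 22 + 5 − 14 = 79, so its missing entry is 103 − 79 = 24.
Column 1: 24 + 29 + 29 + 8 + 27 − 3 − 17 = 97, so its missing entry is 103 − 97 = 6.
Row 3: 6 + 6 + 12 − 2 + 13 + 12 + 51 = 98, so its missing entry is 103 − 98 = 5.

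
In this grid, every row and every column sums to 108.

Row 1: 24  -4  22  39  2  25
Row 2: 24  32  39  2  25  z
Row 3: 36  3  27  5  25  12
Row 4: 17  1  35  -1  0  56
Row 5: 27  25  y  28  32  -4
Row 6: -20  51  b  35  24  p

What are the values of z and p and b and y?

The known cells in row 5 total 108, leaving 108 − 108 = 0 for the blank.
The known cells in column 3 total 123, leaving 108 − 123 = -15 for the blank.
The known cells in row 6 total 75, leaving 108 − 75 = 33 for the blank.
The known cells in row 2 total 122, leaving 108 − 122 = -14 for the blank.

z = -14, p = 33, b = -15, y = 0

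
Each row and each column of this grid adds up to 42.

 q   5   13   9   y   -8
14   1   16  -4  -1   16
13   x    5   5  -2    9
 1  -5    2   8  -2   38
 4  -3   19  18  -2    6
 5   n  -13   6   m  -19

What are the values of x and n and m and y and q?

x = 12, n = 32, m = 31, y = 18, q = 5

Row 3 has 13 + 5 + 5 − 2 + 9 = 30; the blank must be 42 − 30 = 12.
Column 1 has 14 + 13 + 1 + 4 + 5 = 37; the blank must be 42 − 37 = 5.
Row 1 has 5 + 5 + 13 + 9 − 8 = 24; the blank must be 42 − 24 = 18.
Column 5 has 18 − 1 − 2 − 2 − 2 = 11; the blank must be 42 − 11 = 31.
Row 6 has 5 − 13 + 6 + 31 − 19 = 10; the blank must be 42 − 10 = 32.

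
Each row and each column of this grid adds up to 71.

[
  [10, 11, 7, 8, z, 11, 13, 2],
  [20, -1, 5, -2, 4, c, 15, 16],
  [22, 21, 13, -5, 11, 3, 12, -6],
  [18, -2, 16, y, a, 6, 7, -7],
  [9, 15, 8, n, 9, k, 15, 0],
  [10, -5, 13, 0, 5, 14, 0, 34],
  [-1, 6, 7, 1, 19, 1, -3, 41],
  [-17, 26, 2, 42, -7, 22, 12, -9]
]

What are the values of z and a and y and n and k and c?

The known cells in row 1 total 62, leaving 71 − 62 = 9 for the blank.
The known cells in column 5 total 50, leaving 71 − 50 = 21 for the blank.
The known cells in row 2 total 57, leaving 71 − 57 = 14 for the blank.
The known cells in column 6 total 71, leaving 71 − 71 = 0 for the blank.
The known cells in row 5 total 56, leaving 71 − 56 = 15 for the blank.
The known cells in row 4 total 59, leaving 71 − 59 = 12 for the blank.

z = 9, a = 21, y = 12, n = 15, k = 0, c = 14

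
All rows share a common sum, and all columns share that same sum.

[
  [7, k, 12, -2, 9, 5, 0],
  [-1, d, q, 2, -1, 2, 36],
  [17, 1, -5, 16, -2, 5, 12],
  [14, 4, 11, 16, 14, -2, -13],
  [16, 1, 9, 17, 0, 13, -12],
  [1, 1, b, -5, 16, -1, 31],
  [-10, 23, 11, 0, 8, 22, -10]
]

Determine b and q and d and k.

Rows 3 and 4 both sum to 44, so that's the common total.
Row 1 has 7 + 12 − 2 + 9 + 5 + 0 = 31; the blank must be 44 − 31 = 13.
Column 2 has 13 + 1 + 4 + 1 + 1 + 23 = 43; the blank must be 44 − 43 = 1.
Row 2 has -1 + 1 + 2 − 1 + 2 + 36 = 39; the blank must be 44 − 39 = 5.
Row 6 has 1 + 1 − 5 + 16 − 1 + 31 = 43; the blank must be 44 − 43 = 1.

b = 1, q = 5, d = 1, k = 13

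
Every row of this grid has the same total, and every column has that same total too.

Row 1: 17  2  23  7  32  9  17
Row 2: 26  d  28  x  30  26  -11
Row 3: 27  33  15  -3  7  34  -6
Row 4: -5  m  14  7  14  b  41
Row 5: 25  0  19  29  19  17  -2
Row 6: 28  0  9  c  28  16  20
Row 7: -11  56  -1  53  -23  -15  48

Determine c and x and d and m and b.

c = 6, x = 8, d = 0, m = 16, b = 20

Rows 1 and 3 both sum to 107, so that's the common total.
Row 6 has 28 + 0 + 9 + 28 + 16 + 20 = 101; the blank must be 107 − 101 = 6.
Column 4 has 7 − 3 + 7 + 29 + 6 + 53 = 99; the blank must be 107 − 99 = 8.
Row 2 has 26 + 28 + 8 + 30 + 26 − 11 = 107; the blank must be 107 − 107 = 0.
Column 2 has 2 + 0 + 33 + 0 + 0 + 56 = 91; the blank must be 107 − 91 = 16.
Row 4 has -5 + 16 + 14 + 7 + 14 + 41 = 87; the blank must be 107 − 87 = 20.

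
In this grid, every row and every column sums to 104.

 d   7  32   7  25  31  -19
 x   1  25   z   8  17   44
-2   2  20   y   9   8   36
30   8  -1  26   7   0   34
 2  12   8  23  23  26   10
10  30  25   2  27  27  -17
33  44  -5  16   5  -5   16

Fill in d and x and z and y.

d = 21, x = 10, z = -1, y = 31

Row 3: -2 + 2 + 20 + 9 + 8 + 36 = 73, so its missing entry is 104 − 73 = 31.
Column 4: 7 + 31 + 26 + 23 + 2 + 16 = 105, so its missing entry is 104 − 105 = -1.
Row 2: 1 + 25 − 1 + 8 + 17 + 44 = 94, so its missing entry is 104 − 94 = 10.
Row 1: 7 + 32 + 7 + 25 + 31 − 19 = 83, so its missing entry is 104 − 83 = 21.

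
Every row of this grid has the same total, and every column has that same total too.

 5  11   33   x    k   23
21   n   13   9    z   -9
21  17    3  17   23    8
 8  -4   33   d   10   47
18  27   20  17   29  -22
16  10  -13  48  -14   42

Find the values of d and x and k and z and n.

Rows 3 and 5 both sum to 89, so that's the common total.
Column 2 has 11 + 17 − 4 + 27 + 10 = 61; the blank must be 89 − 61 = 28.
Row 2 has 21 + 28 + 13 + 9 − 9 = 62; the blank must be 89 − 62 = 27.
Column 5 has 27 + 23 + 10 + 29 − 14 = 75; the blank must be 89 − 75 = 14.
Row 1 has 5 + 11 + 33 + 14 + 23 = 86; the blank must be 89 − 86 = 3.
Row 4 has 8 − 4 + 33 + 10 + 47 = 94; the blank must be 89 − 94 = -5.

d = -5, x = 3, k = 14, z = 27, n = 28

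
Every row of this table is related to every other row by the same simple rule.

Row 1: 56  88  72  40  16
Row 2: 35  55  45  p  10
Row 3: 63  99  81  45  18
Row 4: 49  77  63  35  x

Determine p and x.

Each row is a constant multiple of every other row — this is a multiplication table with the headers hidden.
Row 2 is 55/88 = 5/8 times row 1, so its entry in column 4 is 40 × 5/8 = 25.
Row 4 is 77/88 = 7/8 times row 1, so its entry in column 5 is 16 × 7/8 = 14.

p = 25, x = 14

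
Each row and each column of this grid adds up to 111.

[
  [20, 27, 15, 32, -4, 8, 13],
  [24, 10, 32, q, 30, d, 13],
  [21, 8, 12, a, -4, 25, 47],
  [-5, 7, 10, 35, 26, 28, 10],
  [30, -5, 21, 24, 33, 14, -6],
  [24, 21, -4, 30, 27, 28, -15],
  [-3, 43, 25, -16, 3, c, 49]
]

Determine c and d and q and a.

Row 3: 21 + 8 + 12 − 4 + 25 + 47 = 109, so its missing entry is 111 − 109 = 2.
Column 4: 32 + 2 + 35 + 24 + 30 − 16 = 107, so its missing entry is 111 − 107 = 4.
Row 7: -3 + 43 + 25 − 16 + 3 + 49 = 101, so its missing entry is 111 − 101 = 10.
Row 2: 24 + 10 + 32 + 4 + 30 + 13 = 113, so its missing entry is 111 − 113 = -2.

c = 10, d = -2, q = 4, a = 2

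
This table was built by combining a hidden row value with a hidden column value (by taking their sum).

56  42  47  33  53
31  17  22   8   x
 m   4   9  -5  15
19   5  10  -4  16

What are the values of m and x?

m = 18, x = 28

The difference between any two rows is the same in every column — this is an addition table with the headers hidden.
Row 3 minus row 1 is 4 − 42 = -38, so its entry in column 1 is 56 + (-38) = 18.
Row 2 minus row 1 is 17 − 42 = -25, so its entry in column 5 is 53 + (-25) = 28.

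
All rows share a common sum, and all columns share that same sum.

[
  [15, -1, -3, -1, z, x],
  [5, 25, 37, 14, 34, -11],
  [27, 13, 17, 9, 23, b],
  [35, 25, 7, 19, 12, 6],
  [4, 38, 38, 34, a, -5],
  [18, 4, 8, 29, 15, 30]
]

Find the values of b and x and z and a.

b = 15, x = 69, z = 25, a = -5

Rows 2 and 4 both sum to 104, so that's the common total.
Row 5: 4 + 38 + 38 + 34 − 5 = 109, so its missing entry is 104 − 109 = -5.
Row 3: 27 + 13 + 17 + 9 + 23 = 89, so its missing entry is 104 − 89 = 15.
Column 5: 34 + 23 + 12 − 5 + 15 = 79, so its missing entry is 104 − 79 = 25.
Row 1: 15 − 1 − 3 − 1 + 25 = 35, so its missing entry is 104 − 35 = 69.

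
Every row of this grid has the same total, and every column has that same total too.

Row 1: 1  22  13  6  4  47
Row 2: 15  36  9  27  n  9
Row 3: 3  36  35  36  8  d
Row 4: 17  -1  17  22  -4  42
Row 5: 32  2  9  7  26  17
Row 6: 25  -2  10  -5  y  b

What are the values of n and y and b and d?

Rows 1 and 4 both sum to 93, so that's the common total.
Row 3 has 3 + 36 + 35 + 36 + 8 = 118; the blank must be 93 − 118 = -25.
Column 6 has 47 + 9 − 25 + 42 + 17 = 90; the blank must be 93 − 90 = 3.
Row 6 has 25 − 2 + 10 − 5 + 3 = 31; the blank must be 93 − 31 = 62.
Row 2 has 15 + 36 + 9 + 27 + 9 = 96; the blank must be 93 − 96 = -3.

n = -3, y = 62, b = 3, d = -25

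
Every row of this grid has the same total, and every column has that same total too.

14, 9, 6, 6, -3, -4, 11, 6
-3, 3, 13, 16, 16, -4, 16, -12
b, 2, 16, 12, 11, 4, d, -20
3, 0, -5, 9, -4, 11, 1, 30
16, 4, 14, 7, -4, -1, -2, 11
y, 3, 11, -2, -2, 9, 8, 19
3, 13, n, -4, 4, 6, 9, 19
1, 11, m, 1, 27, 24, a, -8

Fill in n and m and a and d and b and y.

n = -5, m = -5, a = -6, d = 8, b = 12, y = -1

Rows 1 and 2 both sum to 45, so that's the common total.
Row 7 has 3 + 13 − 4 + 4 + 6 + 9 + 19 = 50; the blank must be 45 − 50 = -5.
Row 6 has 3 + 11 − 2 − 2 + 9 + 8 + 19 = 46; the blank must be 45 − 46 = -1.
Column 1 has 14 − 3 + 3 + 16 − 1 + 3 + 1 = 33; the blank must be 45 − 33 = 12.
Row 3 has 12 + 2 + 16 + 12 + 11 + 4 − 20 = 37; the blank must be 45 − 37 = 8.
Column 7 has 11 + 16 + 8 + 1 − 2 + 8 + 9 = 51; the blank must be 45 − 51 = -6.
Row 8 has 1 + 11 + 1 + 27 + 24 − 6 − 8 = 50; the blank must be 45 − 50 = -5.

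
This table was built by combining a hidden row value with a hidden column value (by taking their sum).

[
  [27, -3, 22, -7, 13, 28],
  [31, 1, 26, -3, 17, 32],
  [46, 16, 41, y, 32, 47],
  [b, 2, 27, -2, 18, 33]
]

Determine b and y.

The difference between any two rows is the same in every column — this is an addition table with the headers hidden.
Row 4 minus row 1 is 33 − 28 = 5, so its entry in column 1 is 27 + 5 = 32.
Row 3 minus row 1 is 47 − 28 = 19, so its entry in column 4 is -7 + 19 = 12.

b = 32, y = 12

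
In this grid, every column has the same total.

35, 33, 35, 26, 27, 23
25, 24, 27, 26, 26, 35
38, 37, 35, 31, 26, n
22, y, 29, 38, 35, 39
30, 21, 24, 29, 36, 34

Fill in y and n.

The complete columns each total 150.
Column 2 is missing 150 − 115 = 35 (since 33 + 24 + 37 + 21 = 115).
Column 6 is missing 150 − 131 = 19 (since 23 + 35 + 39 + 34 = 131).

y = 35, n = 19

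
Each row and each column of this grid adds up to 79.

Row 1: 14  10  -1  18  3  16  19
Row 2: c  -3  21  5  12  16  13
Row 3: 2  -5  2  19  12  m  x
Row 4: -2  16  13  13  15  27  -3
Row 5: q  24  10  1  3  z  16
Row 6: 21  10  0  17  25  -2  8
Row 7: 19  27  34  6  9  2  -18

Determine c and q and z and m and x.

Column 7: 19 + 13 − 3 + 16 + 8 − 18 = 35, so its missing entry is 79 − 35 = 44.
Row 2: -3 + 21 + 5 + 12 + 16 + 13 = 64, so its missing entry is 79 − 64 = 15.
Column 1: 14 + 15 + 2 − 2 + 21 + 19 = 69, so its missing entry is 79 − 69 = 10.
Row 5: 10 + 24 + 10 + 1 + 3 + 16 = 64, so its missing entry is 79 − 64 = 15.
Row 3: 2 − 5 + 2 + 19 + 12 + 44 = 74, so its missing entry is 79 − 74 = 5.

c = 15, q = 10, z = 15, m = 5, x = 44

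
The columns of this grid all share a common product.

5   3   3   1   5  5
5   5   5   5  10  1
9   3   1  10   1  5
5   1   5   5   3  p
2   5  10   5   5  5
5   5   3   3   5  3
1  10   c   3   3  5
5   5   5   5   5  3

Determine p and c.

Columns 4 and 5 each multiply to 56250, so every column has product 56250.
Column 6: 5×1×5×5×3×5×3 = 5625, so the missing entry is 56250 ÷ 5625 = 10.
Column 3: 3×5×1×5×10×3×5 = 11250, so the missing entry is 56250 ÷ 11250 = 5.

p = 10, c = 5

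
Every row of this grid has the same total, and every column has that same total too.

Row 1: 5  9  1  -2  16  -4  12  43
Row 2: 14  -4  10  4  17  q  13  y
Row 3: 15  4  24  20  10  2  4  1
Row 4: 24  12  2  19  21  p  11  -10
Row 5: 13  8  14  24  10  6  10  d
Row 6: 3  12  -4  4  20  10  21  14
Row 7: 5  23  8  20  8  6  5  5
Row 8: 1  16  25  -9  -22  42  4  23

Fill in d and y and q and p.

Rows 1 and 3 both sum to 80, so that's the common total.
Row 5: 13 + 8 + 14 + 24 + 10 + 6 + 10 = 85, so its missing entry is 80 − 85 = -5.
Column 8: 43 + 1 − 10 − 5 + 14 + 5 + 23 = 71, so its missing entry is 80 − 71 = 9.
Row 4: 24 + 12 + 2 + 19 + 21 + 11 − 10 = 79, so its missing entry is 80 − 79 = 1.
Row 2: 14 − 4 + 10 + 4 + 17 + 13 + 9 = 63, so its missing entry is 80 − 63 = 17.

d = -5, y = 9, q = 17, p = 1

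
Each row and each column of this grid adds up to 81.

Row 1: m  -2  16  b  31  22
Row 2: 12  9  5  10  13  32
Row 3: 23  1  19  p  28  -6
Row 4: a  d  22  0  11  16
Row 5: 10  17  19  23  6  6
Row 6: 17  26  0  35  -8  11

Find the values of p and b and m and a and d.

The known cells in column 2 total 51, leaving 81 − 51 = 30 for the blank.
The known cells in row 4 total 79, leaving 81 − 79 = 2 for the blank.
The known cells in column 1 total 64, leaving 81 − 64 = 17 for the blank.
The known cells in row 1 total 84, leaving 81 − 84 = -3 for the blank.
The known cells in row 3 total 65, leaving 81 − 65 = 16 for the blank.

p = 16, b = -3, m = 17, a = 2, d = 30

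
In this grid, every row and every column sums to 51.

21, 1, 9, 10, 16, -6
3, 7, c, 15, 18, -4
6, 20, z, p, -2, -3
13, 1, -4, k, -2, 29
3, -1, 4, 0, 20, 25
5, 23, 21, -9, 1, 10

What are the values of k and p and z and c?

k = 14, p = 21, z = 9, c = 12

The known cells in row 2 total 39, leaving 51 − 39 = 12 for the blank.
The known cells in row 4 total 37, leaving 51 − 37 = 14 for the blank.
The known cells in column 4 total 30, leaving 51 − 30 = 21 for the blank.
The known cells in row 3 total 42, leaving 51 − 42 = 9 for the blank.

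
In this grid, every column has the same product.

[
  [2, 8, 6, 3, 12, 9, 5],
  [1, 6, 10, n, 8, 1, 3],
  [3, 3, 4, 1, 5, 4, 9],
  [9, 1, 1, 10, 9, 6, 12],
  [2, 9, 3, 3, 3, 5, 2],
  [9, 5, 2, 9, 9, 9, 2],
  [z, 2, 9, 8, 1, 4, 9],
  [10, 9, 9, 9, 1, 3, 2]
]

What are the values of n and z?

n = 2, z = 12

Columns 2 and 3 each multiply to 116640, so every column has product 116640.
Column 4: 3×1×10×3×9×8×9 = 58320, so the missing entry is 116640 ÷ 58320 = 2.
Column 1: 2×1×3×9×2×9×10 = 9720, so the missing entry is 116640 ÷ 9720 = 12.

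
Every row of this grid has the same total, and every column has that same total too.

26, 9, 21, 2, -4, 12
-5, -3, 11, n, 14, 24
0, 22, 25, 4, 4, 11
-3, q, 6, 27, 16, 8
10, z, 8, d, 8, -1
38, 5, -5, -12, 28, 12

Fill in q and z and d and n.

Rows 1 and 3 both sum to 66, so that's the common total.
Row 4 has -3 + 6 + 27 + 16 + 8 = 54; the blank must be 66 − 54 = 12.
Row 2 has -5 − 3 + 11 + 14 + 24 = 41; the blank must be 66 − 41 = 25.
Column 2 has 9 − 3 + 22 + 12 + 5 = 45; the blank must be 66 − 45 = 21.
Row 5 has 10 + 21 + 8 + 8 − 1 = 46; the blank must be 66 − 46 = 20.

q = 12, z = 21, d = 20, n = 25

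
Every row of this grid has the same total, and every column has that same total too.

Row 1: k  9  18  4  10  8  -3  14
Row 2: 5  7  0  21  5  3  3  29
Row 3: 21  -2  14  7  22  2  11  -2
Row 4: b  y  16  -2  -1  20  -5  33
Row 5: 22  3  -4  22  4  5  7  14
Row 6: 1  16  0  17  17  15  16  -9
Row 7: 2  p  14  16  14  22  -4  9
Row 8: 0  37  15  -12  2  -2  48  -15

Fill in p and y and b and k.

Rows 2 and 3 both sum to 73, so that's the common total.
The known cells in row 7 total 73, leaving 73 − 73 = 0 for the blank.
The known cells in column 2 total 70, leaving 73 − 70 = 3 for the blank.
The known cells in row 1 total 60, leaving 73 − 60 = 13 for the blank.
The known cells in row 4 total 64, leaving 73 − 64 = 9 for the blank.

p = 0, y = 3, b = 9, k = 13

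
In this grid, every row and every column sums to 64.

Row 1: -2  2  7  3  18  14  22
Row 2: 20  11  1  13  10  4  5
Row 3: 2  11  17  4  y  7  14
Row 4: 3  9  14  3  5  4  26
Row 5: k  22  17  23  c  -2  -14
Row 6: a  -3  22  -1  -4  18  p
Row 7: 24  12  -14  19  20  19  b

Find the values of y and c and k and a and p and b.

The known cells in row 3 total 55, leaving 64 − 55 = 9 for the blank.
The known cells in column 5 total 58, leaving 64 − 58 = 6 for the blank.
The known cells in row 5 total 52, leaving 64 − 52 = 12 for the blank.
The known cells in column 1 total 59, leaving 64 − 59 = 5 for the blank.
The known cells in row 6 total 37, leaving 64 − 37 = 27 for the blank.
The known cells in row 7 total 80, leaving 64 − 80 = -16 for the blank.

y = 9, c = 6, k = 12, a = 5, p = 27, b = -16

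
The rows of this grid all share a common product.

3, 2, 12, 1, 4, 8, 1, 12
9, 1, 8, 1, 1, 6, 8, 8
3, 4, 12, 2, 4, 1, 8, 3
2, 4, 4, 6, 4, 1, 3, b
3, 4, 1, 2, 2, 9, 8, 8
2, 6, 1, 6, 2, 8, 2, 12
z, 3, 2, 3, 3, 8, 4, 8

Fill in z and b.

Rows 3 and 5 each multiply to 27648, so every row has product 27648.
Row 7: 3×2×3×3×8×4×8 = 13824, so the missing entry is 27648 ÷ 13824 = 2.
Row 4: 2×4×4×6×4×1×3 = 2304, so the missing entry is 27648 ÷ 2304 = 12.

z = 2, b = 12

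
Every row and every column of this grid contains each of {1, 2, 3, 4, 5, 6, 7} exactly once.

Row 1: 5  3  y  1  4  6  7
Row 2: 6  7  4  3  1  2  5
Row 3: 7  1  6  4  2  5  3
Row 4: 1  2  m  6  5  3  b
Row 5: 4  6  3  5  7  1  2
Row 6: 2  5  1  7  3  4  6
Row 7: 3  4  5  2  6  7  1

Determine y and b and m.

For row 1, column 3: row 1 already has {1, 3, 4, 5, 6, 7}; that leaves 2.
For row 4, column 3: column 3 already has {1, 2, 3, 4, 5, 6}; that leaves 7.
At (row 4, col 7): row 4 already has {1, 2, 3, 5, 6, 7}, so the value is 4.

y = 2, b = 4, m = 7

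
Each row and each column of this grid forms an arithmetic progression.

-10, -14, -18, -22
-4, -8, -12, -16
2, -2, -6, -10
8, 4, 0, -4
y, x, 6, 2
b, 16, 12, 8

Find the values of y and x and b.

y = 14, x = 10, b = 20

Along each row the entries change by -4 per step; down each column they change by 6.
Row 5: from 6 at column 3, stepping by -4 to column 1 gives 14.
Row 5: from 6 at column 3, stepping by -4 to column 2 gives 10.
Row 6: from 16 at column 2, stepping by -4 to column 1 gives 20.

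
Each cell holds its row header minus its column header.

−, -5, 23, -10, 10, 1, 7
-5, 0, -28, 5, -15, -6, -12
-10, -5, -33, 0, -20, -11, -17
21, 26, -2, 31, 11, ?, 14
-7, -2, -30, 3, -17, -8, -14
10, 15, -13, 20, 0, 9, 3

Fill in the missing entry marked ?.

20

21 − 1 = 20.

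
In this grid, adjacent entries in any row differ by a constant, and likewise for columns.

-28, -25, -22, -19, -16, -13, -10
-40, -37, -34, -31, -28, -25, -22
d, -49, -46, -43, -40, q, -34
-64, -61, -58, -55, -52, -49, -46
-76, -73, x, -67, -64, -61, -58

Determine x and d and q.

Along each row the entries change by 3 per step; down each column they change by -12.
Row 5: from -76 at column 1, stepping by 3 to column 3 gives -70.
Row 3: from -49 at column 2, stepping by 3 to column 1 gives -52.
Row 3: from -49 at column 2, stepping by 3 to column 6 gives -37.

x = -70, d = -52, q = -37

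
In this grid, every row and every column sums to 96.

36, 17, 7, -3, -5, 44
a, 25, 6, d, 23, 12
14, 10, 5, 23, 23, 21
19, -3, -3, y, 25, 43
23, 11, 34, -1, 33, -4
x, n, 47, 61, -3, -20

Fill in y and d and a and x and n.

y = 15, d = 1, a = 29, x = -25, n = 36

The known cells in column 2 total 60, leaving 96 − 60 = 36 for the blank.
The known cells in row 4 total 81, leaving 96 − 81 = 15 for the blank.
The known cells in row 6 total 121, leaving 96 − 121 = -25 for the blank.
The known cells in column 1 total 67, leaving 96 − 67 = 29 for the blank.
The known cells in row 2 total 95, leaving 96 − 95 = 1 for the blank.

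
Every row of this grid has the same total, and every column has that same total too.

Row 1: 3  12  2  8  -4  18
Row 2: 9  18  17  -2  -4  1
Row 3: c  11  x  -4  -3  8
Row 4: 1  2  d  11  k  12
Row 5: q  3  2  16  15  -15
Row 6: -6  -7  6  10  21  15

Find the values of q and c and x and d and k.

q = 18, c = 14, x = 13, d = -1, k = 14

Rows 1 and 2 both sum to 39, so that's the common total.
The known cells in row 5 total 21, leaving 39 − 21 = 18 for the blank.
The known cells in column 5 total 25, leaving 39 − 25 = 14 for the blank.
The known cells in column 1 total 25, leaving 39 − 25 = 14 for the blank.
The known cells in row 3 total 26, leaving 39 − 26 = 13 for the blank.
The known cells in row 4 total 40, leaving 39 − 40 = -1 for the blank.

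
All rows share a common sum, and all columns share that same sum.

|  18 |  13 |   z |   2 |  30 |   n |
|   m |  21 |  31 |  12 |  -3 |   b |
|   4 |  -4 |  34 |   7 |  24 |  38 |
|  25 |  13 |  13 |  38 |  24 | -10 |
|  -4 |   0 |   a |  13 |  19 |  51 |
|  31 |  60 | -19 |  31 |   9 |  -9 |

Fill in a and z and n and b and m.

Rows 3 and 4 both sum to 103, so that's the common total.
The known cells in row 5 total 79, leaving 103 − 79 = 24 for the blank.
The known cells in column 3 total 83, leaving 103 − 83 = 20 for the blank.
The known cells in row 1 total 83, leaving 103 − 83 = 20 for the blank.
The known cells in column 6 total 90, leaving 103 − 90 = 13 for the blank.
The known cells in row 2 total 74, leaving 103 − 74 = 29 for the blank.

a = 24, z = 20, n = 20, b = 13, m = 29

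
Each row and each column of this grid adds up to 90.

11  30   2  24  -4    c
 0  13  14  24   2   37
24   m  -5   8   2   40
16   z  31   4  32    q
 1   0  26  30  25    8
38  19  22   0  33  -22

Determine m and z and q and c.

Row 3: 24 − 5 + 8 + 2 + 40 = 69, so its missing entry is 90 − 69 = 21.
Column 2: 30 + 13 + 21 + 0 + 19 = 83, so its missing entry is 90 − 83 = 7.
Row 4: 16 + 7 + 31 + 4 + 32 = 90, so its missing entry is 90 − 90 = 0.
Row 1: 11 + 30 + 2 + 24 − 4 = 63, so its missing entry is 90 − 63 = 27.

m = 21, z = 7, q = 0, c = 27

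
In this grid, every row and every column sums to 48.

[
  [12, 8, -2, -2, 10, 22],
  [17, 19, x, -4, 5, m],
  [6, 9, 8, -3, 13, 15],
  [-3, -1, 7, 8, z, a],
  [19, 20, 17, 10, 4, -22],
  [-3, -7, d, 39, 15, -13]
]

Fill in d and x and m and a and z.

d = 17, x = 1, m = 10, a = 36, z = 1

The known cells in column 5 total 47, leaving 48 − 47 = 1 for the blank.
The known cells in row 4 total 12, leaving 48 − 12 = 36 for the blank.
The known cells in column 6 total 38, leaving 48 − 38 = 10 for the blank.
The known cells in row 2 total 47, leaving 48 − 47 = 1 for the blank.
The known cells in row 6 total 31, leaving 48 − 31 = 17 for the blank.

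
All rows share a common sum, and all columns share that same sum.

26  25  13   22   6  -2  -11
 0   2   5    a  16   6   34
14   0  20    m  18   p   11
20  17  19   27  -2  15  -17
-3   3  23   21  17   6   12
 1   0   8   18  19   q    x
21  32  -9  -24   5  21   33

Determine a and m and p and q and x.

a = 16, m = -1, p = 17, q = 16, x = 17

Rows 1 and 4 both sum to 79, so that's the common total.
Column 7: -11 + 34 + 11 − 17 + 12 + 33 = 62, so its missing entry is 79 − 62 = 17.
Row 6: 1 + 0 + 8 + 18 + 19 + 17 = 63, so its missing entry is 79 − 63 = 16.
Column 6: -2 + 6 + 15 + 6 + 16 + 21 = 62, so its missing entry is 79 − 62 = 17.
Row 3: 14 + 0 + 20 + 18 + 17 + 11 = 80, so its missing entry is 79 − 80 = -1.
Row 2: 0 + 2 + 5 + 16 + 6 + 34 = 63, so its missing entry is 79 − 63 = 16.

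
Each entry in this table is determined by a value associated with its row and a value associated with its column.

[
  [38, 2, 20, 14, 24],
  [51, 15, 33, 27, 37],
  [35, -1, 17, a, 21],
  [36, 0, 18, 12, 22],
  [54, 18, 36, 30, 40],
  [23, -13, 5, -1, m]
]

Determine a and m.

a = 11, m = 9

The difference between any two rows is the same in every column — this is an addition table with the headers hidden.
Row 3 minus row 1 is 17 − 20 = -3, so its entry in column 4 is 14 + (-3) = 11.
Row 6 minus row 1 is 5 − 20 = -15, so its entry in column 5 is 24 + (-15) = 9.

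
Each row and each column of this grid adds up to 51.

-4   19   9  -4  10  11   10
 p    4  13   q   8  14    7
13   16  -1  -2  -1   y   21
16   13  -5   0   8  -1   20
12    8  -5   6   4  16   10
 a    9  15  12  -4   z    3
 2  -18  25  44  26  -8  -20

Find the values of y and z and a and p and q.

y = 5, z = 14, a = 2, p = 10, q = -5

Row 3 has 13 + 16 − 1 − 2 − 1 + 21 = 46; the blank must be 51 − 46 = 5.
Column 6 has 11 + 14 + 5 − 1 + 16 − 8 = 37; the blank must be 51 − 37 = 14.
Row 6 has 9 + 15 + 12 − 4 + 14 + 3 = 49; the blank must be 51 − 49 = 2.
Column 1 has -4 + 13 + 16 + 12 + 2 + 2 = 41; the blank must be 51 − 41 = 10.
Row 2 has 10 + 4 + 13 + 8 + 14 + 7 = 56; the blank must be 51 − 56 = -5.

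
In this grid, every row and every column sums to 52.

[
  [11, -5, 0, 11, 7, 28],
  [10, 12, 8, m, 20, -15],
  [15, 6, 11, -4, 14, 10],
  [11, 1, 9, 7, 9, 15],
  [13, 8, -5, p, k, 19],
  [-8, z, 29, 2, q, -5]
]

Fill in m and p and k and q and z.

m = 17, p = 19, k = -2, q = 4, z = 30

Column 2 has -5 + 12 + 6 + 1 + 8 = 22; the blank must be 52 − 22 = 30.
Row 6 has -8 + 30 + 29 + 2 − 5 = 48; the blank must be 52 − 48 = 4.
Column 5 has 7 + 20 + 14 + 9 + 4 = 54; the blank must be 52 − 54 = -2.
Row 5 has 13 + 8 − 5 − 2 + 19 = 33; the blank must be 52 − 33 = 19.
Row 2 has 10 + 12 + 8 + 20 − 15 = 35; the blank must be 52 − 35 = 17.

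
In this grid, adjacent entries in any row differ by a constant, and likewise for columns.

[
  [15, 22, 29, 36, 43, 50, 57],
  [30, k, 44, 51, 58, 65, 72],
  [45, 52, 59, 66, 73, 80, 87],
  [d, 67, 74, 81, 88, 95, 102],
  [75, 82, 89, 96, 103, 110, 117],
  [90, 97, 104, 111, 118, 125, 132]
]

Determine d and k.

d = 60, k = 37

Along each row the entries change by 7 per step; down each column they change by 15.
Row 4: from 67 at column 2, stepping by 7 to column 1 gives 60.
Row 2: from 30 at column 1, stepping by 7 to column 2 gives 37.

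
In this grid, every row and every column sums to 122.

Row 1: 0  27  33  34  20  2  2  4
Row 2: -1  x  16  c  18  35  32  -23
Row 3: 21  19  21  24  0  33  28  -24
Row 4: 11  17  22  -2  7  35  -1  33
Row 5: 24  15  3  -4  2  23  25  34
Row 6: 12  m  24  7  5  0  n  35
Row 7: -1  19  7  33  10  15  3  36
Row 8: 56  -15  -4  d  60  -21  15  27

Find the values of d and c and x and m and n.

The known cells in row 8 total 118, leaving 122 − 118 = 4 for the blank.
The known cells in column 7 total 104, leaving 122 − 104 = 18 for the blank.
The known cells in row 6 total 101, leaving 122 − 101 = 21 for the blank.
The known cells in column 2 total 103, leaving 122 − 103 = 19 for the blank.
The known cells in row 2 total 96, leaving 122 − 96 = 26 for the blank.

d = 4, c = 26, x = 19, m = 21, n = 18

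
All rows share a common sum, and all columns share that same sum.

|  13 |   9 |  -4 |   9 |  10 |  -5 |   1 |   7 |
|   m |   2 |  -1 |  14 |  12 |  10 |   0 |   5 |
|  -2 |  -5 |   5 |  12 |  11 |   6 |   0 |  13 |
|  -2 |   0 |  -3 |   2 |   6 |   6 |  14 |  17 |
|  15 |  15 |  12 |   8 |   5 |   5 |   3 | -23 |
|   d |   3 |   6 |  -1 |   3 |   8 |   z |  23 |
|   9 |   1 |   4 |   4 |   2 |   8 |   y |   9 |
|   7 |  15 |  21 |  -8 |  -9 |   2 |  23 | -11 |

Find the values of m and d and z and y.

Rows 1 and 3 both sum to 40, so that's the common total.
Row 2: 2 − 1 + 14 + 12 + 10 + 0 + 5 = 42, so its missing entry is 40 − 42 = -2.
Row 7: 9 + 1 + 4 + 4 + 2 + 8 + 9 = 37, so its missing entry is 40 − 37 = 3.
Column 1: 13 − 2 − 2 − 2 + 15 + 9 + 7 = 38, so its missing entry is 40 − 38 = 2.
Row 6: 2 + 3 + 6 − 1 + 3 + 8 + 23 = 44, so its missing entry is 40 − 44 = -4.

m = -2, d = 2, z = -4, y = 3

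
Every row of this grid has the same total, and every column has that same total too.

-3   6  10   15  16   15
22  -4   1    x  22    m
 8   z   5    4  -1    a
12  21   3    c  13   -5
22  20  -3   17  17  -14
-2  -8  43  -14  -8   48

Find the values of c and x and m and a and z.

c = 15, x = 22, m = -4, a = 19, z = 24

Rows 1 and 5 both sum to 59, so that's the common total.
Column 2 has 6 − 4 + 21 + 20 − 8 = 35; the blank must be 59 − 35 = 24.
Row 4 has 12 + 21 + 3 + 13 − 5 = 44; the blank must be 59 − 44 = 15.
Row 3 has 8 + 24 + 5 + 4 − 1 = 40; the blank must be 59 − 40 = 19.
Column 6 has 15 + 19 − 5 − 14 + 48 = 63; the blank must be 59 − 63 = -4.
Row 2 has 22 − 4 + 1 + 22 − 4 = 37; the blank must be 59 − 37 = 22.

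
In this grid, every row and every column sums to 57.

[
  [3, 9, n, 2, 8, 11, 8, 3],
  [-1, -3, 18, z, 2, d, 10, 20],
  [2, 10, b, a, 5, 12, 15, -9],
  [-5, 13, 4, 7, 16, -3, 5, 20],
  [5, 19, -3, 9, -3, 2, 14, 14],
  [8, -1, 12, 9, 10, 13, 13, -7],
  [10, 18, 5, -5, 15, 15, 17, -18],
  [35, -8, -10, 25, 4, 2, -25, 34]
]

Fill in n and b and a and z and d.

n = 13, b = 18, a = 4, z = 6, d = 5

The known cells in column 6 total 52, leaving 57 − 52 = 5 for the blank.
The known cells in row 1 total 44, leaving 57 − 44 = 13 for the blank.
The known cells in column 3 total 39, leaving 57 − 39 = 18 for the blank.
The known cells in row 3 total 53, leaving 57 − 53 = 4 for the blank.
The known cells in row 2 total 51, leaving 57 − 51 = 6 for the blank.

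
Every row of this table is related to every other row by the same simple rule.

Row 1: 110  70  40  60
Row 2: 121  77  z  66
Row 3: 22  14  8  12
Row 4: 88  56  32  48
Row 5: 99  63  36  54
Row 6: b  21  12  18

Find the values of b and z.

b = 33, z = 44

Each row is a constant multiple of every other row — this is a multiplication table with the headers hidden.
Row 6 is 18/60 = 3/10 times row 1, so its entry in column 1 is 110 × 3/10 = 33.
Row 2 is 66/60 = 11/10 times row 1, so its entry in column 3 is 40 × 11/10 = 44.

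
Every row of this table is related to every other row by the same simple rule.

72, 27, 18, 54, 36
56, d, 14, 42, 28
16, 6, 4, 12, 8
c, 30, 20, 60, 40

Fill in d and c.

Each row is a constant multiple of every other row — this is a multiplication table with the headers hidden.
Row 2 is 28/36 = 7/9 times row 1, so its entry in column 2 is 27 × 7/9 = 21.
Row 4 is 40/36 = 10/9 times row 1, so its entry in column 1 is 72 × 10/9 = 80.

d = 21, c = 80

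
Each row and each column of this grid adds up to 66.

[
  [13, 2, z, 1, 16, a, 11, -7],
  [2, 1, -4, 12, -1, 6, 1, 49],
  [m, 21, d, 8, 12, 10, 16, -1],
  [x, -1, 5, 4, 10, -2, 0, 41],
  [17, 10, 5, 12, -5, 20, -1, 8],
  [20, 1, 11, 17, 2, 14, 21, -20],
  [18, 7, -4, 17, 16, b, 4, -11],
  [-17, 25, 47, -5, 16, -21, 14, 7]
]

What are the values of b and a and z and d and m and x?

b = 19, a = 20, z = 10, d = -4, m = 4, x = 9

The known cells in row 7 total 47, leaving 66 − 47 = 19 for the blank.
The known cells in row 4 total 57, leaving 66 − 57 = 9 for the blank.
The known cells in column 1 total 62, leaving 66 − 62 = 4 for the blank.
The known cells in column 6 total 46, leaving 66 − 46 = 20 for the blank.
The known cells in row 1 total 56, leaving 66 − 56 = 10 for the blank.
The known cells in row 3 total 70, leaving 66 − 70 = -4 for the blank.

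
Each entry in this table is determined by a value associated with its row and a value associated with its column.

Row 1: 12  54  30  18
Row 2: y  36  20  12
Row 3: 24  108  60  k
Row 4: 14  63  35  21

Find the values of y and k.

y = 8, k = 36

Each row is a constant multiple of every other row — this is a multiplication table with the headers hidden.
Row 2 is 36/54 = 2/3 times row 1, so its entry in column 1 is 12 × 2/3 = 8.
Row 3 is 108/54 = 2/1 times row 1, so its entry in column 4 is 18 × 2/1 = 36.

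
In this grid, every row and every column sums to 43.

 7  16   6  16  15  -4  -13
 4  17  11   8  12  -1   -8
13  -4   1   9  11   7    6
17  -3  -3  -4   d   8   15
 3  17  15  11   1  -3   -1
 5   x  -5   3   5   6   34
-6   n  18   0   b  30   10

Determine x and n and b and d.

x = -5, n = 5, b = -14, d = 13

The known cells in row 6 total 48, leaving 43 − 48 = -5 for the blank.
The known cells in column 2 total 38, leaving 43 − 38 = 5 for the blank.
The known cells in row 7 total 57, leaving 43 − 57 = -14 for the blank.
The known cells in row 4 total 30, leaving 43 − 30 = 13 for the blank.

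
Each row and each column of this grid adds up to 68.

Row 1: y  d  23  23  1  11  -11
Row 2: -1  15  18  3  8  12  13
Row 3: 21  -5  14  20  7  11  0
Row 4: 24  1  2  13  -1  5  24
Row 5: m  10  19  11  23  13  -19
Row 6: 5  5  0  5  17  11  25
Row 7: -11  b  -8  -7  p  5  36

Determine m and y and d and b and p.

Row 5 has 10 + 19 + 11 + 23 + 13 − 19 = 57; the blank must be 68 − 57 = 11.
Column 1 has -1 + 21 + 24 + 11 + 5 − 11 = 49; the blank must be 68 − 49 = 19.
Row 1 has 19 + 23 + 23 + 1 + 11 − 11 = 66; the blank must be 68 − 66 = 2.
Column 2 has 2 + 15 − 5 + 1 + 10 + 5 = 28; the blank must be 68 − 28 = 40.
Row 7 has -11 + 40 − 8 − 7 + 5 + 36 = 55; the blank must be 68 − 55 = 13.

m = 11, y = 19, d = 2, b = 40, p = 13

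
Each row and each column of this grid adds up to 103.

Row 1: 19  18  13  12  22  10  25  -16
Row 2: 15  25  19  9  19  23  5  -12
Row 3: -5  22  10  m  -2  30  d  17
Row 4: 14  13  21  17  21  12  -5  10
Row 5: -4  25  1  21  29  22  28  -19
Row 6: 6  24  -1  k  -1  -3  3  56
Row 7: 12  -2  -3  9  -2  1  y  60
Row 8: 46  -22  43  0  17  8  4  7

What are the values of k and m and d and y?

k = 19, m = 16, d = 15, y = 28

Row 6 has 6 + 24 − 1 − 1 − 3 + 3 + 56 = 84; the blank must be 103 − 84 = 19.
Column 4 has 12 + 9 + 17 + 21 + 19 + 9 + 0 = 87; the blank must be 103 − 87 = 16.
Row 7 has 12 − 2 − 3 + 9 − 2 + 1 + 60 = 75; the blank must be 103 − 75 = 28.
Row 3 has -5 + 22 + 10 + 16 − 2 + 30 + 17 = 88; the blank must be 103 − 88 = 15.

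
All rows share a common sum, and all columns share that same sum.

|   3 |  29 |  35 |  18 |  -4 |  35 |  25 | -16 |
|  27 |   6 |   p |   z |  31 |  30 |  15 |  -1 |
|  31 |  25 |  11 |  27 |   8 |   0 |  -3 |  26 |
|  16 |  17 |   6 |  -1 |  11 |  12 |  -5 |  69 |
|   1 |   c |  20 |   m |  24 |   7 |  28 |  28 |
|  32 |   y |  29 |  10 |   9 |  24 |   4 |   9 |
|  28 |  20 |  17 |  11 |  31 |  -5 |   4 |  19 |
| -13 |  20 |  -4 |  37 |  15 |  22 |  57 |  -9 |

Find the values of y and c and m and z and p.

Rows 1 and 3 both sum to 125, so that's the common total.
Column 3 has 35 + 11 + 6 + 20 + 29 + 17 − 4 = 114; the blank must be 125 − 114 = 11.
Row 6 has 32 + 29 + 10 + 9 + 24 + 4 + 9 = 117; the blank must be 125 − 117 = 8.
Column 2 has 29 + 6 + 25 + 17 + 8 + 20 + 20 = 125; the blank must be 125 − 125 = 0.
Row 5 has 1 + 0 + 20 + 24 + 7 + 28 + 28 = 108; the blank must be 125 − 108 = 17.
Row 2 has 27 + 6 + 11 + 31 + 30 + 15 − 1 = 119; the blank must be 125 − 119 = 6.

y = 8, c = 0, m = 17, z = 6, p = 11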